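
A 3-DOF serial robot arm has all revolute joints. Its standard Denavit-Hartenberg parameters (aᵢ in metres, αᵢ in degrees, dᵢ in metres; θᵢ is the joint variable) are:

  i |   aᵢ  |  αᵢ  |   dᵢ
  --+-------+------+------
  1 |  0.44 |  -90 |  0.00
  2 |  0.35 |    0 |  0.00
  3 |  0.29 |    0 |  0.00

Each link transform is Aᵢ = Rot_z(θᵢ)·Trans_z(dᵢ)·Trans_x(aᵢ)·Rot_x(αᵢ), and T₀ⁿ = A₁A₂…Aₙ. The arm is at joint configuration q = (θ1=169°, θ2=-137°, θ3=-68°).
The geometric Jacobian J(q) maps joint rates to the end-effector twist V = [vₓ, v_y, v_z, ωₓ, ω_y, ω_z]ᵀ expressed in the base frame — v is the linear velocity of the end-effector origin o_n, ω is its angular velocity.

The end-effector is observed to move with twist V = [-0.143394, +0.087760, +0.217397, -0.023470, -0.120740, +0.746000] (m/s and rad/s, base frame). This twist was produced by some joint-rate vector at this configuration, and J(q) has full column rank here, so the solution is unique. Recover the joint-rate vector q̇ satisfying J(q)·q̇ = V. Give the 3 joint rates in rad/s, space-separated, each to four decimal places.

0.7460 0.7230 -0.6000

o_n = [0.0774, -0.0150, 0.1161]
J₁: ẑ×o_n = [0.0150, 0.0774, -0.0000], ω = ẑ
J2: z=[-0.1908, -0.9816, 0.0000] o=[-0.4319, 0.0840, 0.0000] → [-0.1140, 0.0222, 0.5188, -0.1908, -0.9816, 0.0000]
J3: z=[-0.1908, -0.9816, 0.0000] o=[-0.1806, 0.0351, 0.2387] → [0.1203, -0.0234, 0.2628, -0.1908, -0.9816, 0.0000]
q̇ = J⁺·V = [0.7460, 0.7230, -0.6000]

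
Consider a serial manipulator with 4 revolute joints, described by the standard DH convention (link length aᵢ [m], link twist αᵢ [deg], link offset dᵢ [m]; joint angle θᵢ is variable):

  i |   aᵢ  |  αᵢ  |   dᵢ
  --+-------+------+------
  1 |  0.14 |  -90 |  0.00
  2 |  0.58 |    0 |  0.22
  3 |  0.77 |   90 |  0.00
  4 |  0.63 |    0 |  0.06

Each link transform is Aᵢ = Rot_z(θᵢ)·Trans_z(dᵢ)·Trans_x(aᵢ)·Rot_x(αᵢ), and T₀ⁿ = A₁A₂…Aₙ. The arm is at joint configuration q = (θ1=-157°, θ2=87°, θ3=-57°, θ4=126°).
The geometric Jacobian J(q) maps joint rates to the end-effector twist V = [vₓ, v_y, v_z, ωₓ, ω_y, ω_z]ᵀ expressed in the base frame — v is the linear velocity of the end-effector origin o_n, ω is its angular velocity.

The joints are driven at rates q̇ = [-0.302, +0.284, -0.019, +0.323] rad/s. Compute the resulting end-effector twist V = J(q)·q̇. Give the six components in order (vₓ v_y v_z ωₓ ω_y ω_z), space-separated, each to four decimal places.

o_n = [-0.2179, -0.8852, -0.7271]
J₁: ẑ×o_n = [0.8852, -0.2179, 0.0000], ω = ẑ
J2: z=[0.3907, -0.9205, 0.0000] o=[-0.1289, -0.0547, 0.0000] → [0.6693, 0.2841, -0.4065, 0.3907, -0.9205, 0.0000]
J3: z=[0.3907, -0.9205, 0.0000] o=[-0.0709, -0.2691, -0.5792] → [0.1361, 0.0578, -0.3761, 0.3907, -0.9205, 0.0000]
J4: z=[-0.4603, -0.1954, 0.8660] o=[-0.6847, -0.5296, -0.9642] → [0.2616, 0.5133, 0.2548, -0.4603, -0.1954, 0.8660]
V = J·q̇ = [0.0047, 0.3112, -0.0260, -0.0451, -0.3070, -0.0223]

0.0047 0.3112 -0.0260 -0.0451 -0.3070 -0.0223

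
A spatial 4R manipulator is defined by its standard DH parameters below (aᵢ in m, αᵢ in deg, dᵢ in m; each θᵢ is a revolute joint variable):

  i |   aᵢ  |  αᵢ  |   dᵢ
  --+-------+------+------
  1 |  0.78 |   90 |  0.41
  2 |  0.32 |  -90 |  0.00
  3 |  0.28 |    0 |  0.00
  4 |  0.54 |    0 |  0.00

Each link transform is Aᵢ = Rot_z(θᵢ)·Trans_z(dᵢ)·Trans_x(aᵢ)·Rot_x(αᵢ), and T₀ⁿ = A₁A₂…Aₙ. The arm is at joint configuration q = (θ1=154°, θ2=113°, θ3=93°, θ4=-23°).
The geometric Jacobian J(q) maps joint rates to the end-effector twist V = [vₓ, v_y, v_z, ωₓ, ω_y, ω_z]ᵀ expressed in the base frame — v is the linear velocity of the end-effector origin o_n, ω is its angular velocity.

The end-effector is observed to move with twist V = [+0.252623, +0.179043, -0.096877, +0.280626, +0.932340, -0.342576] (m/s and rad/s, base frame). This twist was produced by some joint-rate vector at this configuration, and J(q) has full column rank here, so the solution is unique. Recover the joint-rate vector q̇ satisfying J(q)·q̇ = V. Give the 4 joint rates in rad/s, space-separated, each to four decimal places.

-0.4090 0.9610 -0.0300 -0.1400

o_n = [-0.8740, -0.4494, 0.8611]
J₁: ẑ×o_n = [0.4494, -0.8740, 0.0000], ω = ẑ
J2: z=[0.4384, 0.8988, 0.0000] o=[-0.7011, 0.3419, 0.4100] → [0.4054, -0.1977, -0.1915, 0.4384, 0.8988, 0.0000]
J3: z=[0.8273, -0.4035, -0.3907] o=[-0.5887, 0.2871, 0.7046] → [-0.3509, -0.0180, -0.7245, 0.8273, -0.4035, -0.3907]
J4: z=[0.8273, -0.4035, -0.3907] o=[-0.7164, 0.0383, 0.6911] → [-0.2592, -0.0791, -0.4671, 0.8273, -0.4035, -0.3907]
q̇ = J⁺·V = [-0.4090, 0.9610, -0.0300, -0.1400]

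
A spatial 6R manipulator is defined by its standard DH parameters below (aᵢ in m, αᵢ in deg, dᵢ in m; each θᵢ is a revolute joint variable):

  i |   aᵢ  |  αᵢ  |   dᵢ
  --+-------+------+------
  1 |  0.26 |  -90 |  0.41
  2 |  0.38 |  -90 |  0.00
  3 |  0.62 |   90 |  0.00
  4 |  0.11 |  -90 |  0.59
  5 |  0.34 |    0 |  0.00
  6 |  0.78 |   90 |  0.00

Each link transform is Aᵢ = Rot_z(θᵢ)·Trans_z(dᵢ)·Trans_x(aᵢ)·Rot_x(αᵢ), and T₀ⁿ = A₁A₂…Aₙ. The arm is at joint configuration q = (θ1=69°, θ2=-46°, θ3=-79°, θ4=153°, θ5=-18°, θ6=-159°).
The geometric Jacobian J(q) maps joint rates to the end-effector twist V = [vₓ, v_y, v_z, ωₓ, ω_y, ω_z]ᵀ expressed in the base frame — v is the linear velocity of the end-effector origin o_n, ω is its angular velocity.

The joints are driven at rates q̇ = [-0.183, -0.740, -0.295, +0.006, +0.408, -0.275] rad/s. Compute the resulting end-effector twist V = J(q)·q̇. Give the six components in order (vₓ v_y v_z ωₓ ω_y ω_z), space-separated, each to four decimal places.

0.2048 -0.0624 -0.3939 0.6342 -0.5750 0.0917

o_n = [-0.9699, 0.4069, 0.4001]
J₁: ẑ×o_n = [-0.4069, -0.9699, 0.0000], ω = ẑ
J2: z=[-0.9336, 0.3584, 0.0000] o=[0.0932, 0.2427, 0.4100] → [-0.0036, -0.0093, 0.2277, -0.9336, 0.3584, 0.0000]
J3: z=[0.2578, 0.6716, -0.6947] o=[0.1878, 0.4892, 0.6833] → [-0.2474, 0.8772, 0.7562, 0.2578, 0.6716, -0.6947]
J4: z=[-0.4225, -0.5682, -0.7061] o=[-0.3510, 0.7840, 0.7684] → [-0.0569, 0.2814, -0.1924, -0.4225, -0.5682, -0.7061]
J5: z=[0.1648, -0.8143, 0.5566] o=[-0.5022, 0.4357, 0.3037] → [-0.0625, -0.2762, -0.3855, 0.1648, -0.8143, 0.5566]
J6: z=[0.1648, -0.8143, 0.5566] o=[-0.2584, 0.3376, 0.0880] → [-0.2927, -0.4475, -0.5679, 0.1648, -0.8143, 0.5566]
V = J·q̇ = [0.2048, -0.0624, -0.3939, 0.6342, -0.5750, 0.0917]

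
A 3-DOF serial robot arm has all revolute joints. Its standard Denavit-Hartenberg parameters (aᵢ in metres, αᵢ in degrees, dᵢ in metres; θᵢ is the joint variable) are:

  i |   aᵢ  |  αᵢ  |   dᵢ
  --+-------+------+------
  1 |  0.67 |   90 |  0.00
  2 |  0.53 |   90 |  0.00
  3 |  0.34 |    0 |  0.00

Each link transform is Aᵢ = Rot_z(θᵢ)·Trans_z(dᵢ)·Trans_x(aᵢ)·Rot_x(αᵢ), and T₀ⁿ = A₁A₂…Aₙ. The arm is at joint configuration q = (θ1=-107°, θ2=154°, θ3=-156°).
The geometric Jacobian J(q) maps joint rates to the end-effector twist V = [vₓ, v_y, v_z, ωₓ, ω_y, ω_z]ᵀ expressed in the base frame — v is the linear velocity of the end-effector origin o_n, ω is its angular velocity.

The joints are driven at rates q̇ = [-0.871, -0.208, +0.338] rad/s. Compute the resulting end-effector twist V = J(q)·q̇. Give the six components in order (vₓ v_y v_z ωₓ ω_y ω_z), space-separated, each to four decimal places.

-0.3222 -0.0044 0.0615 0.1556 -0.2025 -0.5672

o_n = [-0.0060, -0.4926, 0.0962]
J₁: ẑ×o_n = [0.4926, -0.0060, 0.0000], ω = ẑ
J2: z=[-0.9563, 0.2924, 0.0000] o=[-0.1959, -0.6407, 0.0000] → [0.0281, 0.0920, -0.1972, -0.9563, 0.2924, 0.0000]
J3: z=[-0.1282, -0.4192, 0.8988] o=[-0.0566, -0.1852, 0.2323] → [0.3334, 0.0281, 0.0606, -0.1282, -0.4192, 0.8988]
V = J·q̇ = [-0.3222, -0.0044, 0.0615, 0.1556, -0.2025, -0.5672]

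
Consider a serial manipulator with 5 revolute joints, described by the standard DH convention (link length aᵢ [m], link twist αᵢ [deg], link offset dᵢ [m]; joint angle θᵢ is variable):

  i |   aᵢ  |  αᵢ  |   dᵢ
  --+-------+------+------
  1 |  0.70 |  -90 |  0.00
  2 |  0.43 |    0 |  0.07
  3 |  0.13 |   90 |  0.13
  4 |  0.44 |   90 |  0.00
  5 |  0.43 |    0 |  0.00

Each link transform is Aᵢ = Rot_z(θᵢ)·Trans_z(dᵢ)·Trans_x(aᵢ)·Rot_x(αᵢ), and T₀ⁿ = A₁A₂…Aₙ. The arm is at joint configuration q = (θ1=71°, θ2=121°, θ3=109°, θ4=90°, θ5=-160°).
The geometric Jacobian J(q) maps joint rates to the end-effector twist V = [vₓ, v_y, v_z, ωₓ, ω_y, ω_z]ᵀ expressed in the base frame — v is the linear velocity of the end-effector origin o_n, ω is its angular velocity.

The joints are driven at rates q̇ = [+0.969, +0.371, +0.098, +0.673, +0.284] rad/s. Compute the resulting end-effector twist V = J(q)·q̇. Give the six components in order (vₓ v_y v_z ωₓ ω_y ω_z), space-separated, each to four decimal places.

o_n = [-0.0578, 0.5568, -0.1745]
J₁: ẑ×o_n = [-0.5568, -0.0578, 0.0000], ω = ẑ
J2: z=[-0.9455, 0.3256, 0.0000] o=[0.2279, 0.6619, 0.0000] → [-0.0568, -0.1650, 0.1924, -0.9455, 0.3256, 0.0000]
J3: z=[-0.9455, 0.3256, 0.0000] o=[0.0896, 0.4753, -0.3686] → [0.0632, 0.1835, -0.0291, -0.9455, 0.3256, 0.0000]
J4: z=[-0.2494, -0.7243, -0.6428] o=[-0.0605, 0.4386, -0.2690] → [0.0075, 0.0218, -0.0275, -0.2494, -0.7243, -0.6428]
J5: z=[-0.2093, -0.6078, 0.7660] o=[-0.4765, 0.5818, -0.2690] → [-0.0383, 0.3406, 0.2597, -0.2093, -0.6078, 0.7660]
V = J·q̇ = [-0.5602, 0.0122, 0.1238, -0.6707, -0.5074, 0.7540]

-0.5602 0.0122 0.1238 -0.6707 -0.5074 0.7540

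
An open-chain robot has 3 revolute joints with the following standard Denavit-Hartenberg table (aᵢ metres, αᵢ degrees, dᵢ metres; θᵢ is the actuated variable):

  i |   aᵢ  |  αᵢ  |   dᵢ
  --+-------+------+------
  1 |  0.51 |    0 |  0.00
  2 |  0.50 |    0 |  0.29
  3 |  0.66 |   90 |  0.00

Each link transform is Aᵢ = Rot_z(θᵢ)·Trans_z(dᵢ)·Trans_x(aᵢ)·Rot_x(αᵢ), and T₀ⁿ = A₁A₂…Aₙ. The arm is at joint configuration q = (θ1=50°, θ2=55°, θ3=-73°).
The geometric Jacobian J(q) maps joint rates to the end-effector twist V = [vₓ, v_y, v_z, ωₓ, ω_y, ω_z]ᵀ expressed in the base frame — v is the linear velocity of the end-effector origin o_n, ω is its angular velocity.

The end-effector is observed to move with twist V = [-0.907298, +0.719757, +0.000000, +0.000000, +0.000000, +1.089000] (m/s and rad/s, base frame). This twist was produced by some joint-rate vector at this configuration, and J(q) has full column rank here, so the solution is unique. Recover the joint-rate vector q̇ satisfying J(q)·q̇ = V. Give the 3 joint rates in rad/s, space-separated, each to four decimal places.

o_n = [0.7581, 1.2234, 0.2900]
J₁: ẑ×o_n = [-1.2234, 0.7581, 0.0000], ω = ẑ
J2: z=[0.0000, 0.0000, 1.0000] o=[0.3278, 0.3907, 0.0000] → [-0.8327, 0.4303, 0.0000, 0.0000, 0.0000, 1.0000]
J3: z=[0.0000, 0.0000, 1.0000] o=[0.1984, 0.8736, 0.2900] → [-0.3497, 0.5597, 0.0000, 0.0000, 0.0000, 1.0000]
q̇ = J⁺·V = [0.5810, 0.0390, 0.4690]

0.5810 0.0390 0.4690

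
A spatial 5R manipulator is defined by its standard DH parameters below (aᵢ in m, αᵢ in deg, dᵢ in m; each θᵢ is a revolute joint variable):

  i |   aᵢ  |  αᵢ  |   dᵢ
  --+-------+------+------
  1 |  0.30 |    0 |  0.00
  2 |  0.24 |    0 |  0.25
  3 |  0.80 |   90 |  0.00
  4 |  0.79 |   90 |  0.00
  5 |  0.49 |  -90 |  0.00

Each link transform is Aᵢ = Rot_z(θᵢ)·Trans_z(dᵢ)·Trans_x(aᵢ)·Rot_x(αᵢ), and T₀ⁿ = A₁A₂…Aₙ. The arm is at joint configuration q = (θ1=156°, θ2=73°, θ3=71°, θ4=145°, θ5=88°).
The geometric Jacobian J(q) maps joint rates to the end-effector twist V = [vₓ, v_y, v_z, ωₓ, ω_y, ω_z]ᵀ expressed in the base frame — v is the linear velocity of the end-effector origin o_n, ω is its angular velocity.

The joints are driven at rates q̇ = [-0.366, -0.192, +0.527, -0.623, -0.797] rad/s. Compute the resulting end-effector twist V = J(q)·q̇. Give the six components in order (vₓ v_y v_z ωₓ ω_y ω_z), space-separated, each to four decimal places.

o_n = [-0.7862, -0.4242, 0.7129]
J₁: ẑ×o_n = [0.4242, -0.7862, 0.0000], ω = ẑ
J2: z=[0.0000, 0.0000, 1.0000] o=[-0.2741, 0.1220, 0.0000] → [0.5462, -0.5121, 0.0000, 0.0000, 0.0000, 1.0000]
J3: z=[0.0000, 0.0000, 1.0000] o=[-0.4315, -0.0591, 0.2500] → [0.3651, -0.3547, 0.0000, 0.0000, 0.0000, 1.0000]
J4: z=[-0.8660, -0.5000, 0.0000] o=[-0.0315, -0.7519, 0.2500] → [-0.2315, 0.4009, -0.6611, -0.8660, -0.5000, 0.0000]
J5: z=[0.2868, -0.4967, 0.8192] o=[-0.3551, -0.1915, 0.7031] → [0.1858, -0.3559, -0.2809, 0.2868, -0.4967, 0.8192]
V = J·q̇ = [-0.0716, 0.2331, 0.6358, 0.3110, 0.7074, -0.6839]

-0.0716 0.2331 0.6358 0.3110 0.7074 -0.6839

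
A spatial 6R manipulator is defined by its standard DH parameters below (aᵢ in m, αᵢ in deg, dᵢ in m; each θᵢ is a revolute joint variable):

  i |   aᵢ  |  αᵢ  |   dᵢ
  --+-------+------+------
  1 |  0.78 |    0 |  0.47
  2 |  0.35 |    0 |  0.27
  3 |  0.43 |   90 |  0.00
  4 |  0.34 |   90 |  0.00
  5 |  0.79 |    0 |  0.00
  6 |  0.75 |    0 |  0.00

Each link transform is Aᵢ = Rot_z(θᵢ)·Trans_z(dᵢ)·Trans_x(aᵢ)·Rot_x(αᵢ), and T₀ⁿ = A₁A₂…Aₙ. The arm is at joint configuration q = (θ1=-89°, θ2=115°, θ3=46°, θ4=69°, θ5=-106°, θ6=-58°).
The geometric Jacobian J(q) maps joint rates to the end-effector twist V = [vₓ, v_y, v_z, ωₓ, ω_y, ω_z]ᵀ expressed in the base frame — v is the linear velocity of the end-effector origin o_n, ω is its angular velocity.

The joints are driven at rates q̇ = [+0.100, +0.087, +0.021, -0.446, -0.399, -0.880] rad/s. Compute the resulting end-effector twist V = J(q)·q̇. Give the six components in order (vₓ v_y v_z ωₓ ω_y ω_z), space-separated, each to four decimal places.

o_n = [-0.5241, -0.1230, 0.1811]
J₁: ẑ×o_n = [0.1230, -0.5241, 0.0000], ω = ẑ
J2: z=[0.0000, 0.0000, 1.0000] o=[0.0136, -0.7799, 0.4700] → [-0.6569, -0.5377, 0.0000, 0.0000, 0.0000, 1.0000]
J3: z=[0.0000, 0.0000, 1.0000] o=[0.3282, -0.6265, 0.7400] → [-0.5034, -0.8523, 0.0000, 0.0000, 0.0000, 1.0000]
J4: z=[0.9511, -0.3090, 0.0000] o=[0.4611, -0.2175, 0.7400] → [0.1727, 0.5316, -0.2146, 0.9511, -0.3090, 0.0000]
J5: z=[0.2885, 0.8879, -0.3584] o=[0.4987, -0.1016, 1.0574] → [-0.7858, 0.6194, 0.9020, 0.2885, 0.8879, -0.3584]
J6: z=[0.2885, 0.8879, -0.3584] o=[-0.2476, 0.0588, 0.8541] → [-0.6628, 0.2932, 0.1930, 0.2885, 0.8879, -0.3584]
V = J·q̇ = [0.7643, -0.8593, -0.4340, -0.7932, -0.9978, 0.6664]

0.7643 -0.8593 -0.4340 -0.7932 -0.9978 0.6664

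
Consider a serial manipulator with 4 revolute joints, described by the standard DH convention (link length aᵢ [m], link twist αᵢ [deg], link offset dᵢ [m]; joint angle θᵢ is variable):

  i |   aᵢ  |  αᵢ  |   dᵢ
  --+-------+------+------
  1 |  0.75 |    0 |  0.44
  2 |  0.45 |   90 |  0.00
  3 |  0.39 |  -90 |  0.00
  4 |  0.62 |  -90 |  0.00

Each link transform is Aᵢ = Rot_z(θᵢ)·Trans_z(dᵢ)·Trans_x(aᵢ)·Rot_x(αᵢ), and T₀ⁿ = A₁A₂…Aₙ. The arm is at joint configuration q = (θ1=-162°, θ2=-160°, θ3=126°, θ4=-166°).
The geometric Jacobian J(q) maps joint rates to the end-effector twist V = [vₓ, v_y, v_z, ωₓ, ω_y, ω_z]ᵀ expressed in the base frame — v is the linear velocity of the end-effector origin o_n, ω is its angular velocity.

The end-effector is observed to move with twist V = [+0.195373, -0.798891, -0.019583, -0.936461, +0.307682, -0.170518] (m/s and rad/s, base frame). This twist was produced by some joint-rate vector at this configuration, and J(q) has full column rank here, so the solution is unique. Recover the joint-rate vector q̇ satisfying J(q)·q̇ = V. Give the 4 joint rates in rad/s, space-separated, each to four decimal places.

o_n = [-0.1683, 0.0037, 0.2688]
J₁: ẑ×o_n = [-0.0037, -0.1683, 0.0000], ω = ẑ
J2: z=[0.0000, 0.0000, 1.0000] o=[-0.7133, -0.2318, 0.4400] → [-0.2354, 0.5450, 0.0000, 0.0000, 0.0000, 1.0000]
J3: z=[0.6157, -0.7880, 0.0000] o=[-0.3587, 0.0453, 0.4400] → [0.1349, 0.1054, 0.1244, 0.6157, -0.7880, 0.0000]
J4: z=[-0.6375, -0.4981, -0.5878] o=[-0.5393, -0.0958, 0.7555] → [0.3009, -0.5283, 0.1213, -0.6375, -0.4981, -0.5878]
q̇ = J⁺·V = [0.6710, -0.4430, -0.8190, 0.6780]

0.6710 -0.4430 -0.8190 0.6780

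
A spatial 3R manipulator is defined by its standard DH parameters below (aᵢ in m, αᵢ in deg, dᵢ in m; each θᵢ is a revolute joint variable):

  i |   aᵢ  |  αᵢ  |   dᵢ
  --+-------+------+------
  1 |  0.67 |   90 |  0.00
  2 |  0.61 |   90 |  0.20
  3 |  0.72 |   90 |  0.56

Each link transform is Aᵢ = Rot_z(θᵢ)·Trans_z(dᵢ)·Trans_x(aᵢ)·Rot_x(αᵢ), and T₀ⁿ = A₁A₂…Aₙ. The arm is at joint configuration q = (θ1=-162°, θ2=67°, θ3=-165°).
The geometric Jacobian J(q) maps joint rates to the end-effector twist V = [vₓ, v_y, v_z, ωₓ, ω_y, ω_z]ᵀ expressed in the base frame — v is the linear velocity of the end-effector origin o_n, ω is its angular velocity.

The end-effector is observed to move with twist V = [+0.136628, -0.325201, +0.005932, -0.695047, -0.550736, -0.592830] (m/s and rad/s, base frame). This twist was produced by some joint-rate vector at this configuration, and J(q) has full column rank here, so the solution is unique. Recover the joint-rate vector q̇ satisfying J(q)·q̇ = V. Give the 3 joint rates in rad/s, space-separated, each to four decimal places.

-0.2400 -0.3090 0.9030

o_n = [-1.0999, -0.3430, -0.2975]
J₁: ẑ×o_n = [0.3430, -1.0999, 0.0000], ω = ẑ
J2: z=[-0.3090, 0.9511, 0.0000] o=[-0.6372, -0.2070, 0.0000] → [-0.2829, -0.0919, 0.4821, -0.3090, 0.9511, 0.0000]
J3: z=[-0.8755, -0.2845, -0.3907] o=[-0.9257, -0.0905, 0.5615] → [0.1457, -0.6839, 0.1715, -0.8755, -0.2845, -0.3907]
q̇ = J⁺·V = [-0.2400, -0.3090, 0.9030]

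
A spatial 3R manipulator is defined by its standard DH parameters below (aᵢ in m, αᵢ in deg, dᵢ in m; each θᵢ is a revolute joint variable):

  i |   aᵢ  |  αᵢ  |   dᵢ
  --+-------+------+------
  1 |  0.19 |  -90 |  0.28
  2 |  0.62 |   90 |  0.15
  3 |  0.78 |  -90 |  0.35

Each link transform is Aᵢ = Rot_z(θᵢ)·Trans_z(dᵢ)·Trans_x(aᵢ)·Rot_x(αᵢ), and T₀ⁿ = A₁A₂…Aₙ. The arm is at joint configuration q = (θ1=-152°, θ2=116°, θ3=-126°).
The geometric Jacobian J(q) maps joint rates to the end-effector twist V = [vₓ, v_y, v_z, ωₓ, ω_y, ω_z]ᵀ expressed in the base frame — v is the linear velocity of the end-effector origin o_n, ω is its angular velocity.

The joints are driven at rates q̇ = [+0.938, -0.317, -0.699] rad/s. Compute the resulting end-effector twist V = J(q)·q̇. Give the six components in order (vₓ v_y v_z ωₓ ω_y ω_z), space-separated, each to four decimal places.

-0.3112 -0.9893 0.4737 0.4059 0.5748 1.2444

o_n = [-0.6088, 0.2211, -0.0186]
J₁: ẑ×o_n = [-0.2211, -0.6088, 0.0000], ω = ẑ
J2: z=[0.4695, -0.8829, 0.0000] o=[-0.1678, -0.0892, 0.2800] → [0.2637, 0.1402, -0.2438, 0.4695, -0.8829, 0.0000]
J3: z=[-0.7936, -0.4220, -0.4384] o=[0.1426, -0.0940, -0.2773] → [0.0290, 0.5347, -0.5672, -0.7936, -0.4220, -0.4384]
V = J·q̇ = [-0.3112, -0.9893, 0.4737, 0.4059, 0.5748, 1.2444]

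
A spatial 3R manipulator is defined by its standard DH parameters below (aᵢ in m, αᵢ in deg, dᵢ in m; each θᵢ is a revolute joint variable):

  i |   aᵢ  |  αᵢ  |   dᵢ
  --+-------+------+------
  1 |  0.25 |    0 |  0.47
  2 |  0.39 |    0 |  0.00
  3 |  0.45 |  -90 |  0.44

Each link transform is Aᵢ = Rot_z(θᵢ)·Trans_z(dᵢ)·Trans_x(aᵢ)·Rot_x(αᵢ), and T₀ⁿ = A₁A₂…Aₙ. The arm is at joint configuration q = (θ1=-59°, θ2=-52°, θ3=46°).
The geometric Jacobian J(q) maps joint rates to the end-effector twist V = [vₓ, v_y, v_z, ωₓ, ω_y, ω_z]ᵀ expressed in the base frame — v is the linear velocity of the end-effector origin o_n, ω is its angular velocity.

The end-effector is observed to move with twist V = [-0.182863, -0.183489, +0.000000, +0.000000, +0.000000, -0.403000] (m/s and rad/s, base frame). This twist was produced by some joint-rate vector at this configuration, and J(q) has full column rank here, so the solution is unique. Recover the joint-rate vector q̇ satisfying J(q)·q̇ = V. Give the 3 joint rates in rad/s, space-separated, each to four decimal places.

-0.5400 0.8070 -0.6700

o_n = [0.1792, -0.9862, 0.9100]
J₁: ẑ×o_n = [0.9862, 0.1792, -0.0000], ω = ẑ
J2: z=[0.0000, 0.0000, 1.0000] o=[0.1288, -0.2143, 0.4700] → [0.7719, 0.0504, -0.0000, 0.0000, 0.0000, 1.0000]
J3: z=[0.0000, 0.0000, 1.0000] o=[-0.0110, -0.5784, 0.4700] → [0.4078, 0.1902, -0.0000, 0.0000, 0.0000, 1.0000]
q̇ = J⁺·V = [-0.5400, 0.8070, -0.6700]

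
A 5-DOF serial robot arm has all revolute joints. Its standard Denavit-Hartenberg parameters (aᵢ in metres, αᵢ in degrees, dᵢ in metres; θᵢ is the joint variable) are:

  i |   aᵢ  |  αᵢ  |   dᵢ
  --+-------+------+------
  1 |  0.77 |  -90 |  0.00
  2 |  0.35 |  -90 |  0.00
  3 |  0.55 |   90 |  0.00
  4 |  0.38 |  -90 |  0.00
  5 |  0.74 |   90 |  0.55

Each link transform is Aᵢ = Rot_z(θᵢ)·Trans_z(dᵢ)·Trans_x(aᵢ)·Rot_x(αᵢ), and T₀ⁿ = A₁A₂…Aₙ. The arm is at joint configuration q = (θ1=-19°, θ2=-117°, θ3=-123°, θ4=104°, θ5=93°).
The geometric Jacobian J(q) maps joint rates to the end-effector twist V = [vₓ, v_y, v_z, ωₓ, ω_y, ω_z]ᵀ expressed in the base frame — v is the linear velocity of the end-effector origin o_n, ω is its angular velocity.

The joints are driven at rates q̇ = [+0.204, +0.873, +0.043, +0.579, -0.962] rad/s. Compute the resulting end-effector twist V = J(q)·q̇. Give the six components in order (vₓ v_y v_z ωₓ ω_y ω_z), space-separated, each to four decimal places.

0.8925 -0.4642 0.5760 1.0954 1.0406 -0.5565

o_n = [0.5761, 0.1686, 0.9861]
J₁: ẑ×o_n = [-0.1686, 0.5761, 0.0000], ω = ẑ
J2: z=[0.3256, 0.9455, 0.0000] o=[0.7280, -0.2507, 0.0000] → [0.9324, -0.3211, 0.2802, 0.3256, 0.9455, 0.0000]
J3: z=[0.8425, -0.2901, 0.4540] o=[0.5778, -0.1990, 0.3119] → [-0.3624, -0.5688, 0.3091, 0.8425, -0.2901, 0.4540]
J4: z=[0.1827, -0.6389, -0.7473] o=[0.8566, 0.1929, 0.0449] → [-0.6195, 0.0376, -0.1836, 0.1827, -0.6389, -0.7473]
J5: z=[-0.6956, -0.6211, 0.3610] o=[1.1206, 0.0205, 0.2570] → [-0.5064, 0.3106, -0.4412, -0.6956, -0.6211, 0.3610]
V = J·q̇ = [0.8925, -0.4642, 0.5760, 1.0954, 1.0406, -0.5565]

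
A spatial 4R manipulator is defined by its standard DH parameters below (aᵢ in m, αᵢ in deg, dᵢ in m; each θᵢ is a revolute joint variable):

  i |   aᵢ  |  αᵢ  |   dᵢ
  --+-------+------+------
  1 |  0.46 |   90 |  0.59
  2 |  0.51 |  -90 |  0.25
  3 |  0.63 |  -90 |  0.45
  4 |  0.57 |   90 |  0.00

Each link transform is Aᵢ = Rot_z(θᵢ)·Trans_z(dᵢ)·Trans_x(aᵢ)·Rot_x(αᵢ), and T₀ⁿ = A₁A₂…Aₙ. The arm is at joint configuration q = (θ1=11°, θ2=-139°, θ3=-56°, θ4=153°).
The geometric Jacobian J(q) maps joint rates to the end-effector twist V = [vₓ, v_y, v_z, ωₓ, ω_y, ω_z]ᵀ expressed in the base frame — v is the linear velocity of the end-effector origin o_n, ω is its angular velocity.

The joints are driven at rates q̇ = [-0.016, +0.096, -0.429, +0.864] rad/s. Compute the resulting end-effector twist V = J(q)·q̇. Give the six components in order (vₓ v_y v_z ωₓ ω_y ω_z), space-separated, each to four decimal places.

o_n = [0.2133, -0.3164, 0.0663]
J₁: ẑ×o_n = [0.3164, 0.2133, -0.0000], ω = ẑ
J2: z=[0.1908, -0.9816, 0.0000] o=[0.4515, 0.0878, 0.5900] → [0.5141, 0.0999, -0.3110, 0.1908, -0.9816, 0.0000]
J3: z=[0.6440, 0.1252, -0.7547] o=[0.1214, -0.2311, 0.2554] → [-0.0880, 0.0525, -0.0664, 0.6440, 0.1252, -0.7547]
J4: z=[-0.7209, 0.4295, -0.5439] o=[0.2499, -0.7382, -0.3153] → [0.3933, 0.2950, -0.2884, -0.7209, 0.4295, -0.5439]
V = J·q̇ = [0.4219, 0.2386, -0.2505, -0.8808, 0.2232, -0.1622]

0.4219 0.2386 -0.2505 -0.8808 0.2232 -0.1622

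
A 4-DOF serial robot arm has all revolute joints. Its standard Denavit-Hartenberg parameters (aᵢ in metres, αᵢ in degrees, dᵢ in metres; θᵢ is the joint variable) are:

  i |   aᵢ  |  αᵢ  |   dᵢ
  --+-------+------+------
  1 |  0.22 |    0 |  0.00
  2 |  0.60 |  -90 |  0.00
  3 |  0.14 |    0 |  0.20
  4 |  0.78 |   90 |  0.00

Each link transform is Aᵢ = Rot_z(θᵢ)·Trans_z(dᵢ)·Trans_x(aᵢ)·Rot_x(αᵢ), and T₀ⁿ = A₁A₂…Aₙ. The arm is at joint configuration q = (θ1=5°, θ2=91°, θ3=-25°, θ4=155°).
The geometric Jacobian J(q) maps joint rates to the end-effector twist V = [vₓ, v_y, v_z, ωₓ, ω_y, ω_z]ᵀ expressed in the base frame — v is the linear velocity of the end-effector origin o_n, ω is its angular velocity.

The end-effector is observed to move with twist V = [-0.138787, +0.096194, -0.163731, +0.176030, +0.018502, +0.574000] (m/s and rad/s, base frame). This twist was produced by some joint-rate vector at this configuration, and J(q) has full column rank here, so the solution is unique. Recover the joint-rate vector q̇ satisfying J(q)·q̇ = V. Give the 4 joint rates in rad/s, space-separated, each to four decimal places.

o_n = [-0.0033, 0.2225, -0.5383]
J₁: ẑ×o_n = [-0.2225, -0.0033, 0.0000], ω = ẑ
J2: z=[0.0000, 0.0000, 1.0000] o=[0.2192, 0.0192, 0.0000] → [-0.2034, -0.2225, 0.0000, 0.0000, 0.0000, 1.0000]
J3: z=[-0.9945, -0.1045, 0.0000] o=[0.1564, 0.6159, 0.0000] → [0.0563, -0.5354, 0.3745, -0.9945, -0.1045, 0.0000]
J4: z=[-0.9945, -0.1045, 0.0000] o=[-0.0557, 0.7212, 0.0592] → [0.0625, -0.5942, 0.5014, -0.9945, -0.1045, 0.0000]
q̇ = J⁺·V = [0.3830, 0.1910, 0.5910, -0.7680]

0.3830 0.1910 0.5910 -0.7680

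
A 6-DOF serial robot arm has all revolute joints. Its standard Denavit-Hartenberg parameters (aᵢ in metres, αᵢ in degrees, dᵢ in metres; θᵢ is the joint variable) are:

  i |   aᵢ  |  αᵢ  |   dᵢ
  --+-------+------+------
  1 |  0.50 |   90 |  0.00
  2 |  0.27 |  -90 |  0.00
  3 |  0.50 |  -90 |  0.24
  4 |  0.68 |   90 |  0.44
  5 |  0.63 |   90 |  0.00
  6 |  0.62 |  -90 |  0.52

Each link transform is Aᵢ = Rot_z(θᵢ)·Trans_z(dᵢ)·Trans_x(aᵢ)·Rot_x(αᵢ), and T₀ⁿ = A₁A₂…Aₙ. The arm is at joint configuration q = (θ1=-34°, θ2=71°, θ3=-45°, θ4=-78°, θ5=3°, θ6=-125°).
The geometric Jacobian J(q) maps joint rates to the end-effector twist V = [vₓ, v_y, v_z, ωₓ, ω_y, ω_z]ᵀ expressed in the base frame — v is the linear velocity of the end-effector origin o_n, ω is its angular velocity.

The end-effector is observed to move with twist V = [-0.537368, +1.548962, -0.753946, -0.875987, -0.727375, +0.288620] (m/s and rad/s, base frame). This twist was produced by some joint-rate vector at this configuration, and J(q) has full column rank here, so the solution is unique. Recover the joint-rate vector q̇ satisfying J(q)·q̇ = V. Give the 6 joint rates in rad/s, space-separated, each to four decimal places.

-0.2490 0.8570 0.6080 -0.5280 -0.4700 -0.6480

o_n = [-0.6540, -0.6384, 1.3709]
J₁: ẑ×o_n = [0.6384, -0.6540, 0.0000], ω = ẑ
J2: z=[-0.5592, -0.8290, 0.0000] o=[0.4145, -0.2796, 0.0000] → [-1.1366, 0.7666, -0.6852, -0.5592, -0.8290, 0.0000]
J3: z=[-0.7839, 0.5287, 0.3256] o=[0.4874, -0.3288, 0.2553] → [0.6907, 0.5029, 0.8462, -0.7839, 0.5287, 0.3256]
J4: z=[0.5863, 0.4575, 0.6686] o=[0.1970, -0.5593, 0.6677] → [0.3746, -0.9812, 0.3429, 0.5863, 0.4575, 0.6686]
J5: z=[0.0371, 0.8093, -0.5863] o=[-0.0954, -0.1074, 1.2730] → [-0.2320, 0.3239, 0.4324, 0.0371, 0.8093, -0.5863]
J6: z=[-0.6278, -0.4376, -0.6437] o=[-0.5852, 0.1395, 1.5828] → [-0.4081, -0.0887, 0.4583, -0.6278, -0.4376, -0.6437]
q̇ = J⁺·V = [-0.2490, 0.8570, 0.6080, -0.5280, -0.4700, -0.6480]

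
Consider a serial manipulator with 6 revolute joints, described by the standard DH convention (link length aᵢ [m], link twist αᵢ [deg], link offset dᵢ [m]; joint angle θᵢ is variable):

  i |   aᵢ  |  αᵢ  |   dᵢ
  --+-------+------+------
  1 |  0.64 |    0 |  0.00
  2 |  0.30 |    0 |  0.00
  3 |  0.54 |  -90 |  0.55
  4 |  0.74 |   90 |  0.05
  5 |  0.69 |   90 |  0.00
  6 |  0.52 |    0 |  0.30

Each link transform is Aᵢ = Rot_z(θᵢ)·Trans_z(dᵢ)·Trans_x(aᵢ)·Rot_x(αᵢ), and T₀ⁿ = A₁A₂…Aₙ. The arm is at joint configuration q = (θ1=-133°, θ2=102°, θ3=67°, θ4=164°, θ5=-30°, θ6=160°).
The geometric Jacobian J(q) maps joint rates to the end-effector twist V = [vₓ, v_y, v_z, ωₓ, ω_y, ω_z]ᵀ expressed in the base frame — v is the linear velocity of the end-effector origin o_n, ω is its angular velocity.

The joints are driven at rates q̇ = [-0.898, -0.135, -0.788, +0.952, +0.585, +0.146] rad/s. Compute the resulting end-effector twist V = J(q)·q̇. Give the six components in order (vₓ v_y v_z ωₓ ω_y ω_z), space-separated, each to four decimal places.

o_n = [-0.1147, -0.9594, 0.1683]
J₁: ẑ×o_n = [0.9594, -0.1147, 0.0000], ω = ẑ
J2: z=[0.0000, 0.0000, 1.0000] o=[-0.4365, -0.4681, 0.0000] → [0.4914, 0.3217, -0.0000, 0.0000, 0.0000, 1.0000]
J3: z=[0.0000, 0.0000, 1.0000] o=[-0.1793, -0.6226, 0.0000] → [0.3369, 0.0646, -0.0000, 0.0000, 0.0000, 1.0000]
J4: z=[-0.5878, 0.8090, 0.0000] o=[0.2575, -0.3052, 0.5500] → [-0.3088, -0.2243, 0.6857, -0.5878, 0.8090, 0.0000]
J5: z=[0.2230, 0.1620, -0.9613] o=[-0.3473, -0.6828, 0.3460] → [-0.2947, -0.1840, -0.0994, 0.2230, 0.1620, -0.9613]
J6: z=[0.8979, -0.4181, 0.1378] o=[-0.6093, -1.2996, 0.1813] → [-0.0415, 0.0798, 0.5122, 0.8979, -0.4181, 0.1378]
V = J·q̇ = [-1.6657, -0.3008, 0.6695, -0.2980, 0.8039, -2.3632]

-1.6657 -0.3008 0.6695 -0.2980 0.8039 -2.3632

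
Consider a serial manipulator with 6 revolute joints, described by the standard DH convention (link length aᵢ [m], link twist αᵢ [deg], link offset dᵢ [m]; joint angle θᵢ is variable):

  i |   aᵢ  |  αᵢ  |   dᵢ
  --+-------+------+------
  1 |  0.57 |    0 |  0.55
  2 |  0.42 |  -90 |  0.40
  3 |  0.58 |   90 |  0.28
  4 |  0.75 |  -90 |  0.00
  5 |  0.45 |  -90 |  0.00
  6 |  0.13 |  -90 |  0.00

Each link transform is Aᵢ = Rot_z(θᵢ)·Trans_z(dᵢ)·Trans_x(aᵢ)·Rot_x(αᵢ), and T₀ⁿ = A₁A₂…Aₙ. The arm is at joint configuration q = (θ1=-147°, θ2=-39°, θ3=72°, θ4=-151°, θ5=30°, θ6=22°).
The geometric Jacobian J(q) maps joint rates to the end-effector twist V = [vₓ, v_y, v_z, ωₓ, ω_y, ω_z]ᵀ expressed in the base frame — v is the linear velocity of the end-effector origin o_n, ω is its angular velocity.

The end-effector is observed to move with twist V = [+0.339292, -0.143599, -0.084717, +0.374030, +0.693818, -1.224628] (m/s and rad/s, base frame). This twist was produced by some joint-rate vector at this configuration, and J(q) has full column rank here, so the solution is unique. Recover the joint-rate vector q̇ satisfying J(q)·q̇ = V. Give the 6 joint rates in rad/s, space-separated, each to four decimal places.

-0.8980 -0.1700 -0.5180 -0.4250 0.2120 -0.1060

o_n = [-0.4332, -0.0331, 1.3675]
J₁: ẑ×o_n = [0.0331, -0.4332, 0.0000], ω = ẑ
J2: z=[0.0000, 0.0000, 1.0000] o=[-0.4780, -0.3104, 0.5500] → [-0.2774, 0.0449, 0.0000, 0.0000, 0.0000, 1.0000]
J3: z=[-0.1045, -0.9945, 0.0000] o=[-0.8957, -0.2665, 0.9500] → [-0.4153, 0.0436, 0.4356, -0.1045, -0.9945, 0.0000]
J4: z=[-0.9458, 0.0994, 0.3090] o=[-1.1033, -0.5263, 0.3984] → [-0.0561, 1.1237, -0.5331, -0.9458, 0.0994, 0.3090]
J5: z=[-0.0576, 0.8855, -0.4611] o=[-0.8637, -0.1858, 1.0222] → [0.3762, -0.1786, -0.3900, -0.0576, 0.8855, -0.4611]
J6: z=[0.6594, -0.3130, -0.6835] o=[-0.5263, -0.0313, 1.2769] → [-0.0296, -0.1235, 0.0280, 0.6594, -0.3130, -0.6835]
q̇ = J⁺·V = [-0.8980, -0.1700, -0.5180, -0.4250, 0.2120, -0.1060]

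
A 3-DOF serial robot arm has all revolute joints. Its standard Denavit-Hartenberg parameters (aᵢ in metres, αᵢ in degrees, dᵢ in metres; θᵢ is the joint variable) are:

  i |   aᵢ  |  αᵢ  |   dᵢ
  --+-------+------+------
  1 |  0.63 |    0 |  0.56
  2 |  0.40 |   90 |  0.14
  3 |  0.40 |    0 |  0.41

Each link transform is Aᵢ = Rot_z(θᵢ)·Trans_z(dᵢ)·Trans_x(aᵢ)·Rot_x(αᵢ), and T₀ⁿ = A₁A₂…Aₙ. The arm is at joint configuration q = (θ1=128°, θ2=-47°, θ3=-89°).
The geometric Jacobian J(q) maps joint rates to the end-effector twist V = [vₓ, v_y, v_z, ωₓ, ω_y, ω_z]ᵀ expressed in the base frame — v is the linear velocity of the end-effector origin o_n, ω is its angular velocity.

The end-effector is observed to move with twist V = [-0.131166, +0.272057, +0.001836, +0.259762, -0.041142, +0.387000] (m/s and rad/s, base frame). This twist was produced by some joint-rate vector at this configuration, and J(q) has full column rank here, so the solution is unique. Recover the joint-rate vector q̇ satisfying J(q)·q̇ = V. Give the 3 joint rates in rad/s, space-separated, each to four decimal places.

o_n = [0.0808, 0.8343, 0.3001]
J₁: ẑ×o_n = [-0.8343, 0.0808, 0.0000], ω = ẑ
J2: z=[0.0000, 0.0000, 1.0000] o=[-0.3879, 0.4964, 0.5600] → [-0.3378, 0.4686, 0.0000, 0.0000, 0.0000, 1.0000]
J3: z=[0.9877, -0.1564, 0.0000] o=[-0.3253, 0.8915, 0.7000] → [0.0626, 0.3950, 0.0070, 0.9877, -0.1564, 0.0000]
q̇ = J⁺·V = [0.0340, 0.3530, 0.2630]

0.0340 0.3530 0.2630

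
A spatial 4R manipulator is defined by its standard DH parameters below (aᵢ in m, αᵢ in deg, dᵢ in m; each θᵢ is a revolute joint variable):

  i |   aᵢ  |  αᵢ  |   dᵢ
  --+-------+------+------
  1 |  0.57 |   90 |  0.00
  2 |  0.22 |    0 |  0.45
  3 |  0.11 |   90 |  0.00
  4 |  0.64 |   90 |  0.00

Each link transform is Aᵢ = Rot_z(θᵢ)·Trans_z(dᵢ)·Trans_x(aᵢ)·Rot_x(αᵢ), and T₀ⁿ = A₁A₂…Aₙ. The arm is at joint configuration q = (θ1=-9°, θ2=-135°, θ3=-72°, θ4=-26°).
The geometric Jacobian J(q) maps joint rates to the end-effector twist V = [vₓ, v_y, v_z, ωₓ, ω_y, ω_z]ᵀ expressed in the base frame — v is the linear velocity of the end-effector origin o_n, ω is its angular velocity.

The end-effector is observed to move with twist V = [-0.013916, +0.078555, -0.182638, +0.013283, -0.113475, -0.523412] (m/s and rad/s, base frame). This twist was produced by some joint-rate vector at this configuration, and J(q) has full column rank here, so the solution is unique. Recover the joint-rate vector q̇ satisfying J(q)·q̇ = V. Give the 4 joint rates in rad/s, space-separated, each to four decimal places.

-0.5840 0.7980 -0.6880 0.0680

o_n = [-0.2202, -0.1367, 0.1555]
J₁: ẑ×o_n = [0.1367, -0.2202, 0.0000], ω = ẑ
J2: z=[-0.1564, -0.9877, 0.0000] o=[0.5630, -0.0892, 0.0000] → [-0.1536, 0.0243, -0.7661, -0.1564, -0.9877, 0.0000]
J3: z=[-0.1564, -0.9877, 0.0000] o=[0.3389, -0.5093, -0.1556] → [-0.3073, 0.0487, -0.6105, -0.1564, -0.9877, 0.0000]
J4: z=[0.4484, -0.0710, 0.8910] o=[0.2421, -0.4940, -0.1056] → [-0.3369, -0.5290, 0.1274, 0.4484, -0.0710, 0.8910]
q̇ = J⁺·V = [-0.5840, 0.7980, -0.6880, 0.0680]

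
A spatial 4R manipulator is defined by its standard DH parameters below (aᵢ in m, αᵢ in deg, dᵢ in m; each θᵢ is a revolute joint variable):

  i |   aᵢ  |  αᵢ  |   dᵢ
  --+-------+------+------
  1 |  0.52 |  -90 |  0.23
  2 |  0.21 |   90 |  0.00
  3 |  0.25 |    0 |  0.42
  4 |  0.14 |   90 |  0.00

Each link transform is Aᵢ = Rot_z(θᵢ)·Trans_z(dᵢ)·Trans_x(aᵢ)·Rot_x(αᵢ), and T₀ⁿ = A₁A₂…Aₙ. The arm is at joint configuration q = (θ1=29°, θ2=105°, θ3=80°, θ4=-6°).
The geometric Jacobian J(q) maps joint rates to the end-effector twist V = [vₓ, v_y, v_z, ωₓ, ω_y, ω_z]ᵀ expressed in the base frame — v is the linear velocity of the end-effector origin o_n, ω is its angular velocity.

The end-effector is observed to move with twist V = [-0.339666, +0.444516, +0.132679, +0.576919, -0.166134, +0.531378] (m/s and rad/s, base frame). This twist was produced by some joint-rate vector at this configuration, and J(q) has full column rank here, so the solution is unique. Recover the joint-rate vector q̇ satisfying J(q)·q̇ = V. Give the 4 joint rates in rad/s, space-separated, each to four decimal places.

0.6450 -0.4250 -0.2720 0.7110

o_n = [0.5589, 0.7452, -0.1608]
J₁: ẑ×o_n = [-0.7452, 0.5589, 0.0000], ω = ẑ
J2: z=[-0.4848, 0.8746, 0.0000] o=[0.4548, 0.2521, 0.2300] → [-0.3418, -0.1894, -0.3301, -0.4848, 0.8746, 0.0000]
J3: z=[0.8448, 0.4683, -0.2588] o=[0.4073, 0.2258, 0.0272] → [0.0464, 0.1195, 0.3678, 0.8448, 0.4683, -0.2588]
J4: z=[0.8448, 0.4683, -0.2588] o=[0.6329, 0.6323, -0.1235] → [0.0118, 0.0506, 0.1300, 0.8448, 0.4683, -0.2588]
q̇ = J⁺·V = [0.6450, -0.4250, -0.2720, 0.7110]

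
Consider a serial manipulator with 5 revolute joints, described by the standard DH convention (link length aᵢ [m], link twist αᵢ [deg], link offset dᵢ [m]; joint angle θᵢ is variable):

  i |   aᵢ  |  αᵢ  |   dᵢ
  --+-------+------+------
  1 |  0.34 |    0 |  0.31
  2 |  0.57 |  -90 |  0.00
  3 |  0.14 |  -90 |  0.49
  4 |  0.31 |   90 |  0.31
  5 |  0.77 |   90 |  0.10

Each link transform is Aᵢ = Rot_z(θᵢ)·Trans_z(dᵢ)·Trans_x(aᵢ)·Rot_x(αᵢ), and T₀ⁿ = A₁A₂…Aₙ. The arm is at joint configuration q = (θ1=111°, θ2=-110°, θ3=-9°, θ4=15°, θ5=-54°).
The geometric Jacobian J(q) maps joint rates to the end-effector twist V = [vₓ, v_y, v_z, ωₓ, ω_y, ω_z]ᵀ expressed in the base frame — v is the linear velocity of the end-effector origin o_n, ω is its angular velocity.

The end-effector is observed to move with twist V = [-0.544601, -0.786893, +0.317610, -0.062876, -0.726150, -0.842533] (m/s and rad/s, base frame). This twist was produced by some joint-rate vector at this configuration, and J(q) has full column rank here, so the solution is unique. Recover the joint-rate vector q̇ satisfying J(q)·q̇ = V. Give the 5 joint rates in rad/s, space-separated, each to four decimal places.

o_n = [1.2836, 0.7312, 0.7603]
J₁: ẑ×o_n = [-0.7312, 1.2836, 0.0000], ω = ẑ
J2: z=[0.0000, 0.0000, 1.0000] o=[-0.1218, 0.3174, 0.3100] → [-0.4138, 1.4054, 0.0000, 0.0000, 0.0000, 1.0000]
J3: z=[-0.0175, 0.9998, 0.0000] o=[0.4481, 0.3274, 0.3100] → [0.4502, 0.0079, -0.8424, -0.0175, 0.9998, 0.0000]
J4: z=[0.1564, 0.0027, -0.9877] o=[0.5778, 0.8197, 0.3319] → [-0.0862, -0.7641, -0.0158, 0.1564, 0.0027, -0.9877]
J5: z=[0.2387, 0.9702, 0.0405] o=[0.9234, 0.7455, 0.0726] → [0.6678, -0.1496, -0.3529, 0.2387, 0.9702, 0.0405]
q̇ = J⁺·V = [0.4780, -0.7750, -0.1280, 0.5270, -0.6180]

0.4780 -0.7750 -0.1280 0.5270 -0.6180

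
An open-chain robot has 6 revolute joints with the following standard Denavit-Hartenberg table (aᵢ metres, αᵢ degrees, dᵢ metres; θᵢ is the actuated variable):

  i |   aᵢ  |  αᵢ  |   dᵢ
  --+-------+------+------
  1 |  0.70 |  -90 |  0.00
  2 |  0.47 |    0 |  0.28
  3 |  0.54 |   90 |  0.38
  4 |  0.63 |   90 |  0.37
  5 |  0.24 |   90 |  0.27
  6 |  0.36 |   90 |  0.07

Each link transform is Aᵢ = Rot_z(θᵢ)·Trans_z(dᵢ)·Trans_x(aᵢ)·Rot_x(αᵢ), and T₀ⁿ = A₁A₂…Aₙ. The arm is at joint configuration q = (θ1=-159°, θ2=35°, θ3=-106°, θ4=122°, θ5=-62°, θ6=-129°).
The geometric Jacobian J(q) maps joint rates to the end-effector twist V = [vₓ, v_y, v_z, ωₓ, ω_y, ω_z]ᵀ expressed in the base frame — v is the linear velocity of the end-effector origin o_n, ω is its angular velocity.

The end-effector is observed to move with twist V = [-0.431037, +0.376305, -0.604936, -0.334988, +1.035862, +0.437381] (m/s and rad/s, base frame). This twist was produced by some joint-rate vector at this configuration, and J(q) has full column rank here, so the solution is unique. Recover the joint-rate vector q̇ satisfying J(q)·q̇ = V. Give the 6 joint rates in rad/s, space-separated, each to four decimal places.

o_n = [-0.3856, -1.3713, 0.0512]
J₁: ẑ×o_n = [1.3713, -0.3856, 0.0000], ω = ẑ
J2: z=[0.3584, -0.9336, 0.0000] o=[-0.6535, -0.2509, 0.0000] → [-0.0478, -0.0183, -0.1514, 0.3584, -0.9336, 0.0000]
J3: z=[0.3584, -0.9336, 0.0000] o=[-0.9126, -0.6502, -0.2696] → [-0.2995, -0.1150, 0.2336, 0.3584, -0.9336, 0.0000]
J4: z=[0.8827, 0.3388, 0.3256] o=[-0.9405, -1.0680, 0.2410] → [0.0344, 0.3482, -0.4558, 0.8827, 0.3388, 0.3256]
J5: z=[-0.0679, -0.5937, 0.8018] o=[-0.3210, -1.4025, 0.0458] → [-0.0282, -0.0515, -0.0405, -0.0679, -0.5937, 0.8018]
J6: z=[-0.8250, 0.4854, 0.2896] o=[-0.4740, -1.7168, 0.1369] → [-0.1416, -0.0451, -0.3279, -0.8250, 0.4854, 0.2896]
q̇ = J⁺·V = [-0.3760, -0.3290, -0.5240, 0.6370, 0.5120, 0.6750]

-0.3760 -0.3290 -0.5240 0.6370 0.5120 0.6750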